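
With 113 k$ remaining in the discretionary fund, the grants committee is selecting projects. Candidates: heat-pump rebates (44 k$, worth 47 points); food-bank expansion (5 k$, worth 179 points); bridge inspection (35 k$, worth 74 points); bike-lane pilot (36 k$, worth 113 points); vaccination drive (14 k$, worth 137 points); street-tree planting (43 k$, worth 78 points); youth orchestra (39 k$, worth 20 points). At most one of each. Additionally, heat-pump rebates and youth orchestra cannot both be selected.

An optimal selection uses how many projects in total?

Optimal total is 507.
One optimal bundle: food-bank expansion + bike-lane pilot + vaccination drive + street-tree planting (98 k$).
Any selection reaching 507 contains exactly 4 projects.

4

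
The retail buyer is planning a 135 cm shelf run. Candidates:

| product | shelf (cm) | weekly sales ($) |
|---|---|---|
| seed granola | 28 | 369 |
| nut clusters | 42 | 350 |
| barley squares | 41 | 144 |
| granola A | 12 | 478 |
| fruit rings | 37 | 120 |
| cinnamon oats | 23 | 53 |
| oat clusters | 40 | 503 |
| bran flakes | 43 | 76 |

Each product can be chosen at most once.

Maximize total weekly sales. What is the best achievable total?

1700

Density check — granola A 39.83, seed granola 13.18, oat clusters 12.57, nut clusters 8.33 are the best per cm.
Best packing: seed granola + nut clusters + granola A + oat clusters — 122 cm, 1700 total.
Nothing else within 135 cm beats 1700.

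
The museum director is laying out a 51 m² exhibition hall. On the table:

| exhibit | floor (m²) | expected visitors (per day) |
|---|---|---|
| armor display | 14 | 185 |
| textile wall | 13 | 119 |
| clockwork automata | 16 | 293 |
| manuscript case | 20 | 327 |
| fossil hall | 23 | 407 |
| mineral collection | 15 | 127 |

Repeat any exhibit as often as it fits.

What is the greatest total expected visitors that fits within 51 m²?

879

The ratio ordering already packs tightly: 3×clockwork automata, 48 m², 879.
Every other selection either busts 51 m² or fails to beat 879.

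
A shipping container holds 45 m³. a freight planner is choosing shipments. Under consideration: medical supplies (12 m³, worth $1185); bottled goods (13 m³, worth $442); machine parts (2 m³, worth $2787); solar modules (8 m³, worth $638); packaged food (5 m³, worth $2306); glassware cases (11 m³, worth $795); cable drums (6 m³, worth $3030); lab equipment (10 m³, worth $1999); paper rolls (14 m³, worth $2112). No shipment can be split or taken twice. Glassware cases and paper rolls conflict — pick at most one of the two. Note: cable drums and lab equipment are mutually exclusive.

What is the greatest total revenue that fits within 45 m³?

11420

Medical supplies + machine parts + packaged food + cable drums + paper rolls uses 39 of the 45 m³ and totals 11420.
No other feasible combination exceeds 11420.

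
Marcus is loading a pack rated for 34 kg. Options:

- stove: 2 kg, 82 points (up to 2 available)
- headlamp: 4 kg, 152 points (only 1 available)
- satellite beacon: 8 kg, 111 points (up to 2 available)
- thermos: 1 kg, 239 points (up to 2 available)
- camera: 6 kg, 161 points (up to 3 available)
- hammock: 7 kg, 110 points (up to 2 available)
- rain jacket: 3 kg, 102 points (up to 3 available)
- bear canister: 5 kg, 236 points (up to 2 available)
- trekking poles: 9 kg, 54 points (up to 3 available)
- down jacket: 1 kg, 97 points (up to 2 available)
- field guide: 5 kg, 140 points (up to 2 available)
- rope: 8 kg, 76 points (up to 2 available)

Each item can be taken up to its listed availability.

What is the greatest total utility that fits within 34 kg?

By utility per kg: thermos 239.00, down jacket 97.00, bear canister 47.20 lead.
Taking the top-ratio items first gives 2×stove + headlamp + 2×thermos + 3×rain jacket + 2×bear canister + 2×down jacket for 1766 (31 kg).
Replace rain jacket with camera: the trade gains 59 net, giving 1825 at 34 kg.
That's the maximum — no swap from here does better than 1825.

1825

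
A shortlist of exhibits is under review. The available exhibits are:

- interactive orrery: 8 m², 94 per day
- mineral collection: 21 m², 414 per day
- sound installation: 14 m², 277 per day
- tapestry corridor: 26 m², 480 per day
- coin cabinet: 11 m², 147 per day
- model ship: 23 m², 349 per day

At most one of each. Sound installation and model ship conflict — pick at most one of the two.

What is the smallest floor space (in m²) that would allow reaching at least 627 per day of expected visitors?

35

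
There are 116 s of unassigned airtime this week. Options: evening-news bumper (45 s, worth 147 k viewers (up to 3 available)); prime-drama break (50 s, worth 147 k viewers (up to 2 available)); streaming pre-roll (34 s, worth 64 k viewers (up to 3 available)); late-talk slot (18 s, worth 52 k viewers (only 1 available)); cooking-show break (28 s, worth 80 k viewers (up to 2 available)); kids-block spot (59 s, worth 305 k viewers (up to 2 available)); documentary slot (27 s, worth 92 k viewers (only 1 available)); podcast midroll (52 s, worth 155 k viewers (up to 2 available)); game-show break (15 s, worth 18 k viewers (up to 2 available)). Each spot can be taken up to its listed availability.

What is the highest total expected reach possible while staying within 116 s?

Taking the top-ratio spots first gives late-talk slot + kids-block spot + documentary slot for 449 (104 s).
Dropping late-talk slot frees 18 s; slotting in cooking-show break (28 s) lifts the total to 477 at 114 s.

477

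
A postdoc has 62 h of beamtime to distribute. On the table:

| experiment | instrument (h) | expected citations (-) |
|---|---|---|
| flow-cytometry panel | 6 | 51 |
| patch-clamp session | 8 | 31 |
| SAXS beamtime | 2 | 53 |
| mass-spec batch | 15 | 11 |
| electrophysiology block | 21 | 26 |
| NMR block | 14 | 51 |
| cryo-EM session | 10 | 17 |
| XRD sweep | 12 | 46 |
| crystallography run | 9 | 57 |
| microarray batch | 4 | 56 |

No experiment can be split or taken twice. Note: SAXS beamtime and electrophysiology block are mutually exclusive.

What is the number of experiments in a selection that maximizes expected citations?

Optimal total is 345.
For example flow-cytometry panel + patch-clamp session + SAXS beamtime + NMR block + XRD sweep + crystallography run + microarray batch achieves it, using 55 h.
Every optimal selection uses 7 experiments.

7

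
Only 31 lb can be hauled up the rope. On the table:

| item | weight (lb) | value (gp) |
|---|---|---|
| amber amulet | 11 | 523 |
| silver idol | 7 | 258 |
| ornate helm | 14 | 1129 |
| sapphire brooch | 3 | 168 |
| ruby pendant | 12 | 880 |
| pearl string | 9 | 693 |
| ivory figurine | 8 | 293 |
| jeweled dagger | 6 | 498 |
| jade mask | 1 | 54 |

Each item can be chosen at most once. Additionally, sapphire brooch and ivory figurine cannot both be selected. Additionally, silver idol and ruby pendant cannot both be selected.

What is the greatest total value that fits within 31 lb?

2374

Density check — jeweled dagger 83.00, ornate helm 80.64, pearl string 77.00 are the best per lb.
Ornate helm + pearl string + jeweled dagger + jade mask uses 30 of the 31 lb and totals 2374.
The closest alternative, ornate helm + pearl string + jeweled dagger, reaches only 2320.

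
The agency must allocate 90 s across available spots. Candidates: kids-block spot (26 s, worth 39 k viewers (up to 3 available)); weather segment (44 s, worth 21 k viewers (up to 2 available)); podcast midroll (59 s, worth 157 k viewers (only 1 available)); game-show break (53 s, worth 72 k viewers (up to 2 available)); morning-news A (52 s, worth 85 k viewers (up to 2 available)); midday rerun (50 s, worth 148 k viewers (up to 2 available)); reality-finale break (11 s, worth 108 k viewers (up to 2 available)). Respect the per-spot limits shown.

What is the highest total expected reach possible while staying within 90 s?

The ratio heuristic lands on midday rerun + 2×reality-finale break (364) but leaves 18 s idle.
Replace midday rerun with podcast midroll: the trade gains 9 net, giving 373 at 81 s.
No other feasible combination exceeds 373.

373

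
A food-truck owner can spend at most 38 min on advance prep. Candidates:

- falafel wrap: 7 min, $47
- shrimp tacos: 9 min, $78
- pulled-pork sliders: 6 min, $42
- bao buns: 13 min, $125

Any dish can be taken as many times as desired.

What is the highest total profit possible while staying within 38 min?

Taking the top-ratio dishes first gives shrimp tacos + 2×bao buns for 328 (35 min).
The 9 min tied up in shrimp tacos is better spent on 2×pulled-pork sliders — total rises to 334 (38 min).
Nothing else within 38 min beats 334.

334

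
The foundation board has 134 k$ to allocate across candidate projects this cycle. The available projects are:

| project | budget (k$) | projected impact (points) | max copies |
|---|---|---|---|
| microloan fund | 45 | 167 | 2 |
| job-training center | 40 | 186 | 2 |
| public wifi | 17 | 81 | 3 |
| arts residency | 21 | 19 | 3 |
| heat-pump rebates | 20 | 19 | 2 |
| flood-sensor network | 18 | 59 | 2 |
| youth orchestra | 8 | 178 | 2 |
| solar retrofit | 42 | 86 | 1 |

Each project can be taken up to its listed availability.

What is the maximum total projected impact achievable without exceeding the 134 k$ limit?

890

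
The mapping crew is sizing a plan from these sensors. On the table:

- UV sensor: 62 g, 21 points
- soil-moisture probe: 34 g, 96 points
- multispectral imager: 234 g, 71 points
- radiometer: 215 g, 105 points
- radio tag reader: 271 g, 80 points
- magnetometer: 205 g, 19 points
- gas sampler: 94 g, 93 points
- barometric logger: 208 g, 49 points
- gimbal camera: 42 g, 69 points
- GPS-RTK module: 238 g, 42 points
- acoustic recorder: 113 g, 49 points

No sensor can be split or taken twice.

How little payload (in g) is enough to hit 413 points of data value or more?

560

Minimise g subject to total data value ≥ 413.
Taking UV sensor + soil-moisture probe + radiometer + gas sampler + gimbal camera + acoustic recorder gives 433 (≥ 413) for 560 g.
No combination under 560 g hits 413.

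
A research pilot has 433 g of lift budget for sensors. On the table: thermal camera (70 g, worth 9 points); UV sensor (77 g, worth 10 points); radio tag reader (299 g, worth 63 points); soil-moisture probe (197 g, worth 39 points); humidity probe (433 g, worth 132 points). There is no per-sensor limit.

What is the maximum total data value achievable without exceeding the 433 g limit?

132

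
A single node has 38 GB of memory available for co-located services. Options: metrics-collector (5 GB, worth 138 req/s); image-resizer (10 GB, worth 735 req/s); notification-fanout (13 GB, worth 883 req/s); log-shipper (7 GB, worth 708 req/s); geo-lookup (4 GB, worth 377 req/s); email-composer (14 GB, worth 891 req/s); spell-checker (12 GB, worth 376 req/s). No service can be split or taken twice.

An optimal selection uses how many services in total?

The maximum throughput within 38 GB is 2859.
One optimal bundle: notification-fanout + log-shipper + geo-lookup + email-composer (38 GB).
Every optimal selection uses 4 services.

4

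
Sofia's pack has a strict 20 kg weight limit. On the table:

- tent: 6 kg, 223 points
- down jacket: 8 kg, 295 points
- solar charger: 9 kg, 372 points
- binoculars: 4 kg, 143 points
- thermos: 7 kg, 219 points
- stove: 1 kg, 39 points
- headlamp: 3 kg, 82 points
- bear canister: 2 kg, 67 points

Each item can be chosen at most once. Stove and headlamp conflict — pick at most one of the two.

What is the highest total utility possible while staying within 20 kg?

777

Ranking by ratio (utility/kg): solar charger 41.33, stove 39.00, tent 37.17.
The ratio ordering already packs tightly: tent + solar charger + binoculars + stove, 20 kg, 777.
That's the maximum — no feasible swap from here does better than 777.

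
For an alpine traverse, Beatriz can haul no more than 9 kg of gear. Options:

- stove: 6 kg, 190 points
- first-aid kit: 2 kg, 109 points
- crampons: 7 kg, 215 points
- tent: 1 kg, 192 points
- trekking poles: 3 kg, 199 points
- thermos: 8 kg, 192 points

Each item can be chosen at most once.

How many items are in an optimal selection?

3

Optimal total is 500.
For example first-aid kit + tent + trekking poles achieves it, using 6 kg.
All optima have 3 items.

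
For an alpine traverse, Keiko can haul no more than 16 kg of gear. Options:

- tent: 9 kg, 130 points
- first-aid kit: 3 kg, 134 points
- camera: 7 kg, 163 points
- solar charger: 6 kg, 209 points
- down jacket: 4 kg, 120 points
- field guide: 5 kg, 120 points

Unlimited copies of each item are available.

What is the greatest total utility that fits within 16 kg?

670

5×first-aid kit uses 15 of the 16 kg and totals 670.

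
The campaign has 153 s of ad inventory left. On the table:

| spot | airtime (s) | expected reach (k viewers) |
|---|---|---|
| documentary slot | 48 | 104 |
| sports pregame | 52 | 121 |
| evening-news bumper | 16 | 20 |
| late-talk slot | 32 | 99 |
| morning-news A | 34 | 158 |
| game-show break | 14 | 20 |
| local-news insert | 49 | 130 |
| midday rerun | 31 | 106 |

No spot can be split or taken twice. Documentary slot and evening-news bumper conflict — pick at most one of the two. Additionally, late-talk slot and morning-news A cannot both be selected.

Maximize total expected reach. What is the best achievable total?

Ranking by ratio (expected reach/s): morning-news A 4.65, midday rerun 3.42, late-talk slot 3.09.
Taking evening-news bumper + morning-news A + game-show break + local-news insert + midday rerun: 144 s used, 434 in expected reach.
That's the maximum — no feasible swap from here does better than 434.

434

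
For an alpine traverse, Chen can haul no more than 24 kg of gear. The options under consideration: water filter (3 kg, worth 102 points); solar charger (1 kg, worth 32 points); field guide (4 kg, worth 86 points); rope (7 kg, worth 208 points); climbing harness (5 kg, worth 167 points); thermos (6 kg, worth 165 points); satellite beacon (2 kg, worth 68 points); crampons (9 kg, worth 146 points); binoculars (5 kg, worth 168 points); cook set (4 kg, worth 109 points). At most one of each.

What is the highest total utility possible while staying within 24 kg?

Taking the top-ratio items first gives water filter + solar charger + rope + climbing harness + satellite beacon + binoculars for 745 (23 kg).
Replace solar charger and satellite beacon with cook set: the trade gains 9 net, giving 754 at 24 kg.
No other feasible combination exceeds 754.

754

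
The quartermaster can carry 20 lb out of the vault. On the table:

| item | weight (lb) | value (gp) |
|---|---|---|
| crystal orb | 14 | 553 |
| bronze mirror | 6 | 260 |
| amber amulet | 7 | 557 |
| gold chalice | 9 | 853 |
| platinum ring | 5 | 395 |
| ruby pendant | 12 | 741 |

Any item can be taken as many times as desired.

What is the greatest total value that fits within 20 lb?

Best packing: 2×gold chalice — 18 lb, 1706 total.
Nothing else within 20 lb beats 1706.

1706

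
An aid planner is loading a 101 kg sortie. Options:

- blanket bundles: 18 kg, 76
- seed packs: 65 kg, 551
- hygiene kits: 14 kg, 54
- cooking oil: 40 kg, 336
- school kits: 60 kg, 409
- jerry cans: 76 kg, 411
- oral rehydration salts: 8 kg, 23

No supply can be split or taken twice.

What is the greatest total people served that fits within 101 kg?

Filling by ratio: blanket bundles + seed packs + hygiene kits for 681, with 4 kg left unused.
But cooking oil + school kits fits in 100 kg and reaches 745.

745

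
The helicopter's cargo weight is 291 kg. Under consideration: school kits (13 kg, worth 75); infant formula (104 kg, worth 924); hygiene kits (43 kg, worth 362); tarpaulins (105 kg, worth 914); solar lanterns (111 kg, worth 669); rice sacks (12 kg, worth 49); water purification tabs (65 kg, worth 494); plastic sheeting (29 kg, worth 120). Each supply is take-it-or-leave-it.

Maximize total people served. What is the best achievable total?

2407

Ranking by ratio (people served/kg): infant formula 8.88, tarpaulins 8.70, hygiene kits 8.42, water purification tabs 7.60.
Filling by ratio: school kits + infant formula + hygiene kits + tarpaulins + rice sacks for 2324, with 14 kg left unused.
Replace hygiene kits and rice sacks with water purification tabs: the trade gains 83 net, giving 2407 at 287 kg.
Next best is infant formula + tarpaulins + rice sacks + water purification tabs at 2381 (286 kg) — short by 26.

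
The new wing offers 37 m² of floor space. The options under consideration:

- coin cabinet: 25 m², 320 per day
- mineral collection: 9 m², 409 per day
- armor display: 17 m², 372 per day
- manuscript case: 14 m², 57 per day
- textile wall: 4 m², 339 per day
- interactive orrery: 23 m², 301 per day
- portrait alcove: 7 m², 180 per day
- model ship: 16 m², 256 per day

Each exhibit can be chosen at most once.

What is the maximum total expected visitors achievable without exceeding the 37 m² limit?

The ratio ordering already packs tightly: mineral collection + armor display + textile wall + portrait alcove, 37 m², 1300.

1300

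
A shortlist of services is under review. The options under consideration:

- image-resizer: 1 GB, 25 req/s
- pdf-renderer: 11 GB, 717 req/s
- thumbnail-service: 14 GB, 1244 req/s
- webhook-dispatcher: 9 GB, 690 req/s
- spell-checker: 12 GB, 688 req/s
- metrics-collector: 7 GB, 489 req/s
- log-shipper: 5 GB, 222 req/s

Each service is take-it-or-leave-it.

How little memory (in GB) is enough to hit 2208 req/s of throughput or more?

Need the lightest bundle worth ≥ 2208.
Taking thumbnail-service + webhook-dispatcher + metrics-collector gives 2423 (≥ 2208) for 30 GB.
Any bundle with less than 30 GB falls short of 2208.

30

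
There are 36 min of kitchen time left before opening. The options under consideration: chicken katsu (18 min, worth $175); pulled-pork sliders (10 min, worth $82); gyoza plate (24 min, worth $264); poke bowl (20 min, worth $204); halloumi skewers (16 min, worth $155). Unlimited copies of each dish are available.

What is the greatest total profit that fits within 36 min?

359

Filling by ratio: pulled-pork sliders + gyoza plate for 346, with 2 min left unused.
The 34 min tied up in pulled-pork sliders and gyoza plate is better spent on poke bowl + halloumi skewers — total rises to 359 (36 min).
Nothing else within 36 min beats 359.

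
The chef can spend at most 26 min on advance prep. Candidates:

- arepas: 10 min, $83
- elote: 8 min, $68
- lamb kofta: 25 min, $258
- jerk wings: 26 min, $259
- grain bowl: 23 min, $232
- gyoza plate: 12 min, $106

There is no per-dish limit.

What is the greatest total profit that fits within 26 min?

The ratio heuristic lands on lamb kofta (258) but leaves 1 min idle.
Replace lamb kofta with jerk wings: the trade gains 1 net, giving 259 at 26 min.
Every other selection either busts 26 min or fails to beat 259.

259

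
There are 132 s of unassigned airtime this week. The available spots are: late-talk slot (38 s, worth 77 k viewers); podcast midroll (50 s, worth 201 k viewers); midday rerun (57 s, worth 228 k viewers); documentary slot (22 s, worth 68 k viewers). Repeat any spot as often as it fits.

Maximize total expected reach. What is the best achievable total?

497

Greedy by ratio would take 2×podcast midroll + documentary slot: 122 s used, total 470.
The 50 s tied up in podcast midroll is better spent on midday rerun — total rises to 497 (129 s).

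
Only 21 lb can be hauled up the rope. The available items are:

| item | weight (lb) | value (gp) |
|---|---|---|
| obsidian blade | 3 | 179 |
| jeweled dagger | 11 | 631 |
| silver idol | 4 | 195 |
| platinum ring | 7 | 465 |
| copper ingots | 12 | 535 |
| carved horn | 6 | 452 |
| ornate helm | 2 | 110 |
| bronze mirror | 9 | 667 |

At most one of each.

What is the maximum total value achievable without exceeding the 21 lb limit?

Greedy by ratio would take obsidian blade + carved horn + ornate helm + bronze mirror: 20 lb used, total 1408.
Dropping obsidian blade frees 3 lb; slotting in silver idol (4 lb) lifts the total to 1424 at 21 lb.
The closest alternative, obsidian blade + platinum ring + ornate helm + bronze mirror, reaches only 1421.

1424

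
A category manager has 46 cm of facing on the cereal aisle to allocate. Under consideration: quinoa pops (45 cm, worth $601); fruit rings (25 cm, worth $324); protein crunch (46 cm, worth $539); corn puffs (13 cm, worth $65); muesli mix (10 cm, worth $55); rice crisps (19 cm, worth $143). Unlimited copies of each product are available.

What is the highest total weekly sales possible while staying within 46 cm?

Ranking by ratio (weekly sales/cm): quinoa pops 13.36, fruit rings 12.96, protein crunch 11.72, rice crisps 7.53.
Taking quinoa pops: 45 cm used, 601 in weekly sales.
That's the maximum — no swap from here does better than 601.

601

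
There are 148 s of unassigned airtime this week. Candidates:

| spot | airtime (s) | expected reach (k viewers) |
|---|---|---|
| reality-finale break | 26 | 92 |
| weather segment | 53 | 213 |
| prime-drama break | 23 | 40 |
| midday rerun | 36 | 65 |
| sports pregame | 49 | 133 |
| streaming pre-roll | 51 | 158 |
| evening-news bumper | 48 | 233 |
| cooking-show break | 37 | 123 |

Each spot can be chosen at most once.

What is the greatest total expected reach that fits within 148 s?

569

Taking the top-ratio spots first gives reality-finale break + weather segment + evening-news bumper for 538 (127 s).
The 26 s tied up in reality-finale break is better spent on cooking-show break — total rises to 569 (138 s).
An exhaustive check of the 256 subsets confirms 569.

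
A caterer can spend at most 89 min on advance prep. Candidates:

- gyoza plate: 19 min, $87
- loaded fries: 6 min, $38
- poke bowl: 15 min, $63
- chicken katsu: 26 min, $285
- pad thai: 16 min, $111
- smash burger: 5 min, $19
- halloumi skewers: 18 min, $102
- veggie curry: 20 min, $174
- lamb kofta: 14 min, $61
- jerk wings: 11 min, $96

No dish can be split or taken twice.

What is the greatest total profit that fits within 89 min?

729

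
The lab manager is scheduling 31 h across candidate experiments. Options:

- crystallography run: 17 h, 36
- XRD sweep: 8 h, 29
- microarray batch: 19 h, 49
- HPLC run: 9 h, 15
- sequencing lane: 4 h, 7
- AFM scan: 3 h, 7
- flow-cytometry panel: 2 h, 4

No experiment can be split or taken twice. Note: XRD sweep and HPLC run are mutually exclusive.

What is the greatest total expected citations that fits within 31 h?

Taking XRD sweep + microarray batch + sequencing lane: 31 h used, 85 in expected citations.
XRD sweep + microarray batch + AFM scan (30 h) also reaches 85 — a tie, but nothing goes higher.

85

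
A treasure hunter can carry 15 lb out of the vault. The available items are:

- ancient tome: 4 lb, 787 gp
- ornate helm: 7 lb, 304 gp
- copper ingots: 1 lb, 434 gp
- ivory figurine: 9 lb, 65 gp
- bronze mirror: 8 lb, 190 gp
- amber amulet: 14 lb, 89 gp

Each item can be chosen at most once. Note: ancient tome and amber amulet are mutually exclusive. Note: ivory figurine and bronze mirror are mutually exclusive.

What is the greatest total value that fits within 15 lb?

The ratio ordering already packs tightly: ancient tome + ornate helm + copper ingots, 12 lb, 1525.
The closest alternative, ancient tome + copper ingots + bronze mirror, reaches only 1411.

1525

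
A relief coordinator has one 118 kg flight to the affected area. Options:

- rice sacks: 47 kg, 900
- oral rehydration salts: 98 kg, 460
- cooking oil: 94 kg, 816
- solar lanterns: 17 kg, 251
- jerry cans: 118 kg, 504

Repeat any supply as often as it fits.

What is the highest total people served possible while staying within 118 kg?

2051

Ranking by ratio (people served/kg): rice sacks 19.15, solar lanterns 14.76, cooking oil 8.68.
Best packing: 2×rice sacks + solar lanterns — 111 kg, 2051 total.
The spare 7 kg is too small for any remaining supply, and no exchange beats 2051.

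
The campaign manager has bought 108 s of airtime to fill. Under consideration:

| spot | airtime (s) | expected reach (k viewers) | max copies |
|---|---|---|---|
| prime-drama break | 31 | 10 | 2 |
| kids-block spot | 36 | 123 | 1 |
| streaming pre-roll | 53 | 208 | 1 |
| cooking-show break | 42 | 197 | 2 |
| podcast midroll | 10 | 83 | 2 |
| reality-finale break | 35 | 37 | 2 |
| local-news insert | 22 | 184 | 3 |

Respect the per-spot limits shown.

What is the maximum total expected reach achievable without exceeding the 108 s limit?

Taking the top-ratio spots first gives 2×podcast midroll + 3×local-news insert for 718 (86 s).
Replace 2×podcast midroll with cooking-show break: the trade gains 31 net, giving 749 at 108 s.

749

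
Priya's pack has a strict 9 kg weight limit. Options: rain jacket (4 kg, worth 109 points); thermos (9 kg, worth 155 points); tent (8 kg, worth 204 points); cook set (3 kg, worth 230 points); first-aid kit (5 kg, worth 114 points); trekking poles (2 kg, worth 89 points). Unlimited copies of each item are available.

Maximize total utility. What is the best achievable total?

By utility per kg: cook set 76.67, trekking poles 44.50, rain jacket 27.25, tent 25.50 lead.
3×cook set uses 9 of the 9 kg and totals 690.

690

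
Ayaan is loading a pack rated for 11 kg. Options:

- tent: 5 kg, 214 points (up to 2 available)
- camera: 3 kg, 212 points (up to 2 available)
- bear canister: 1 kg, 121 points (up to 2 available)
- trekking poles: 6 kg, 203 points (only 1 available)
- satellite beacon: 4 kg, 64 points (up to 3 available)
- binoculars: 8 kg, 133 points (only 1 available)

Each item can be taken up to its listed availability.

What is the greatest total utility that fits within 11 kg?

668

Ranking by ratio (utility/kg): bear canister 121.00, camera 70.67, tent 42.80.
Greedy by ratio would take 2×camera + 2×bear canister: 8 kg used, total 666.
The 3 kg tied up in camera is better spent on tent — total rises to 668 (10 kg).
Every other selection either busts 11 kg or exceeds an availability limit or fails to beat 668.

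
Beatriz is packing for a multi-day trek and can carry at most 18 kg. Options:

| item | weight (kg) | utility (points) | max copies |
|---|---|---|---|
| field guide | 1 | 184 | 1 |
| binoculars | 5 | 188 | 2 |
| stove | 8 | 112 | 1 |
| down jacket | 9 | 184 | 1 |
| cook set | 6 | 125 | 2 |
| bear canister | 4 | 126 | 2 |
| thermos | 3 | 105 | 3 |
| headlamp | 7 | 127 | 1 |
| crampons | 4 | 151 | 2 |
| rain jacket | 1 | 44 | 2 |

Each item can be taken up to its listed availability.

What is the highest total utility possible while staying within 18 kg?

Density check — field guide 184.00, rain jacket 44.00, crampons 37.75 are the best per kg.
Taking the top-ratio items first gives field guide + binoculars + 2×crampons + 2×rain jacket for 762 (16 kg).
Dropping rain jacket frees 1 kg; slotting in thermos (3 kg) lifts the total to 823 at 18 kg.

823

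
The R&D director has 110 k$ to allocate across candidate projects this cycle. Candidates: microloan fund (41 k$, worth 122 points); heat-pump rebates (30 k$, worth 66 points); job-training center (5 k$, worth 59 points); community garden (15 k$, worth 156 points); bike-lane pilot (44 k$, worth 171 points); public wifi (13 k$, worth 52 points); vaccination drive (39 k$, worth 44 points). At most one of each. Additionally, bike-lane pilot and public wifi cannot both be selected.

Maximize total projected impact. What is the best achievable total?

508

Best packing: microloan fund + job-training center + community garden + bike-lane pilot — 105 k$, 508 total.
No other feasible combination exceeds 508.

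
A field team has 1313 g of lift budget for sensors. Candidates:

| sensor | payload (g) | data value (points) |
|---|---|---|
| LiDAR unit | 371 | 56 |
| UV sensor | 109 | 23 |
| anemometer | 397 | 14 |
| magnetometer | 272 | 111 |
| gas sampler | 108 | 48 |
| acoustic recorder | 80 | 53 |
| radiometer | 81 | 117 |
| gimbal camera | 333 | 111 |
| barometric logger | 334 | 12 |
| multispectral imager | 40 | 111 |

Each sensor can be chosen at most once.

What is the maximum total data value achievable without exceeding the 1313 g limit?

By data value per g: multispectral imager 2.77, radiometer 1.44, acoustic recorder 0.66 lead.
Taking the top-ratio sensors first gives UV sensor + magnetometer + gas sampler + acoustic recorder + radiometer + gimbal camera + multispectral imager for 574 (1023 g).
Replace UV sensor with LiDAR unit: the trade gains 33 net, giving 607 at 1285 g.

607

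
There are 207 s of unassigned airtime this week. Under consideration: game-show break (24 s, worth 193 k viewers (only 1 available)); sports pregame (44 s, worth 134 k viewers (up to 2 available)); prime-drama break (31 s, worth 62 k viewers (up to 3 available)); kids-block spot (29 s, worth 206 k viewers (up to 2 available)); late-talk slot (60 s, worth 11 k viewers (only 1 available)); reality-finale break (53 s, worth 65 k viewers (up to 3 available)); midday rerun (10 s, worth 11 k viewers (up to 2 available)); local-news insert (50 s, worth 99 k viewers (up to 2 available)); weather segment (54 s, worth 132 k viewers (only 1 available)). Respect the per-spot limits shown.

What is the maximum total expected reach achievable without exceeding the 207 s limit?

935

Best packing: game-show break + 2×sports pregame + prime-drama break + 2×kids-block spot — 201 s, 935 total.
The spare 6 s is too small for any remaining spot, and no exchange beats 935.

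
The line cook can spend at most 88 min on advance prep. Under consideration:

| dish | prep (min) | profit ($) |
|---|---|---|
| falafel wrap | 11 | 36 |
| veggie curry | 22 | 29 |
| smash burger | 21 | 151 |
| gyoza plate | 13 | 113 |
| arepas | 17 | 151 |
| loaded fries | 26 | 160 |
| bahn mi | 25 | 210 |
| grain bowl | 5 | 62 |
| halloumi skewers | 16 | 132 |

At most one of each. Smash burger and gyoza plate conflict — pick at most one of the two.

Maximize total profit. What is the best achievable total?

706

Filling by ratio: falafel wrap + gyoza plate + arepas + bahn mi + grain bowl + halloumi skewers for 704, with 1 min left unused.
The 24 min tied up in falafel wrap and gyoza plate is better spent on smash burger — total rises to 706 (84 min).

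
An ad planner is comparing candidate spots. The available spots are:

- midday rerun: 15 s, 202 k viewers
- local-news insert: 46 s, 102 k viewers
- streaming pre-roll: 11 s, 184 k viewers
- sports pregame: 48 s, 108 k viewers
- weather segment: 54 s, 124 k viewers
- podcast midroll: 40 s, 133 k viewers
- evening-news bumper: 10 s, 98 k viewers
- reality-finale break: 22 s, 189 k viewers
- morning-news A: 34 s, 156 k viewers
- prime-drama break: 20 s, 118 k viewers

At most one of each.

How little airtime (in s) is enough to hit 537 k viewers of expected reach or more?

48

Minimise s subject to total expected reach ≥ 537.
midday rerun + streaming pre-roll + reality-finale break: 575 expected reach at 48 s.
Any bundle with less than 48 s falls short of 537.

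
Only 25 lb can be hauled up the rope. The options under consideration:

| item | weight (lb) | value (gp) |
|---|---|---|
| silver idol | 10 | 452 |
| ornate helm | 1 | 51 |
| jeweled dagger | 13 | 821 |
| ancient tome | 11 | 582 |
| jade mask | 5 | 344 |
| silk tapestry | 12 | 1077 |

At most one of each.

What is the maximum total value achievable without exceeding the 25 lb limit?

1898

A density-first pass picks ornate helm + jade mask + silk tapestry — 1472 at 18 lb.
Dropping ornate helm and jade mask frees 6 lb; slotting in jeweled dagger (13 lb) lifts the total to 1898 at 25 lb.
Every other selection either busts 25 lb or fails to beat 1898.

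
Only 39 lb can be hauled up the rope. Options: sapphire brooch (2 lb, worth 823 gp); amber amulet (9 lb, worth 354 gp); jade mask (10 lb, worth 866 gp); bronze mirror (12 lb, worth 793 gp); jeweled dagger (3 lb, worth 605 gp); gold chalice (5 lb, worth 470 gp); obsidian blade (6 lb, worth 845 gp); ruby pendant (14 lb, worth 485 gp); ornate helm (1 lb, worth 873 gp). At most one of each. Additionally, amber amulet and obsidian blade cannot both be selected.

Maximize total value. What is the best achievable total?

5275

Sapphire brooch + jade mask + bronze mirror + jeweled dagger + gold chalice + obsidian blade + ornate helm uses 39 of the 39 lb and totals 5275.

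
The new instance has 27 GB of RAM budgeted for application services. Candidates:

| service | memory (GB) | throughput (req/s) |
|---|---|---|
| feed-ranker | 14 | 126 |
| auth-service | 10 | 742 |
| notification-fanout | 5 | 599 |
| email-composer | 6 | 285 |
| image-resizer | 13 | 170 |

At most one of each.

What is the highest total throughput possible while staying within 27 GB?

The ratio ordering already packs tightly: auth-service + notification-fanout + email-composer, 21 GB, 1626.
Nothing else within 27 GB beats 1626.

1626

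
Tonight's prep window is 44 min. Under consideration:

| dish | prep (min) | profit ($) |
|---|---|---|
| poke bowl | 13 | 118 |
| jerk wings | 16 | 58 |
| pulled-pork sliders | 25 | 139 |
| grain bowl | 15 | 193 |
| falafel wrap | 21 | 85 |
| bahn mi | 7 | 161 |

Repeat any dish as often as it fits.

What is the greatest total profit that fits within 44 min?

966

Taking 6×bahn mi: 42 min used, 966 in profit.
No other feasible combination exceeds 966.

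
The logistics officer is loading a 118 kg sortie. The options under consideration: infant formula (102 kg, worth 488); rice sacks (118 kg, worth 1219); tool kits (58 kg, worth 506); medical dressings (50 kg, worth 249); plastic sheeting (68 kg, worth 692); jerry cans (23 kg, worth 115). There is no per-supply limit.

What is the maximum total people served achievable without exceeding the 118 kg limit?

1219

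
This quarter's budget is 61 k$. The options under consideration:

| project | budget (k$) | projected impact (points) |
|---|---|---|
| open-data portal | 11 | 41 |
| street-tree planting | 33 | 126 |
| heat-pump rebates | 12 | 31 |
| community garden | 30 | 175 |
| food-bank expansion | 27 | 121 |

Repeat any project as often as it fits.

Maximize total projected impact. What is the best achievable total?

350

Best packing: 2×community garden — 60 k$, 350 total.
Nothing else within 61 k$ beats 350.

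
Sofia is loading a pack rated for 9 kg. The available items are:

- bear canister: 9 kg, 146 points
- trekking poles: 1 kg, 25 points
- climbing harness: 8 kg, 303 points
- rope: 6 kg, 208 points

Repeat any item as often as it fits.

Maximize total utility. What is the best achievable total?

328

The ratio ordering already packs tightly: trekking poles + climbing harness, 9 kg, 328.
Every other selection either busts 9 kg or fails to beat 328.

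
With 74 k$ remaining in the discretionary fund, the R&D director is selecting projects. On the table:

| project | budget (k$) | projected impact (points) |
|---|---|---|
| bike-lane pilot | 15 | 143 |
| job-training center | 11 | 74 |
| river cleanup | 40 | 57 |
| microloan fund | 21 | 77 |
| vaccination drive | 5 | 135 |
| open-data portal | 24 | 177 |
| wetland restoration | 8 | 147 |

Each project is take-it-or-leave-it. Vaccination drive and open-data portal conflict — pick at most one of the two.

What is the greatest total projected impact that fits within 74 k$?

Best packing: bike-lane pilot + job-training center + microloan fund + vaccination drive + wetland restoration — 60 k$, 576 total.

576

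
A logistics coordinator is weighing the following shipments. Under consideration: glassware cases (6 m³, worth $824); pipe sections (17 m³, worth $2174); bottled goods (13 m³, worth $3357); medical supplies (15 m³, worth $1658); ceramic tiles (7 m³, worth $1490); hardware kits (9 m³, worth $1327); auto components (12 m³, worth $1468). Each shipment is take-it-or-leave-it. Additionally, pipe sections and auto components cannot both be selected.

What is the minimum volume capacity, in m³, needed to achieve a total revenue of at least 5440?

26

Look for the lowest-volume combination reaching 5440.
glassware cases + bottled goods + ceramic tiles reaches 5671 using 26 m³.
Below 26 m³ the best achievable stays under 5440.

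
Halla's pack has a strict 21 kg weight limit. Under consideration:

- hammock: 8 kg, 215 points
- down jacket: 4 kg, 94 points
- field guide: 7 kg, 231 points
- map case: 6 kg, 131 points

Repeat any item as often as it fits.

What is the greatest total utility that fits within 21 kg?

693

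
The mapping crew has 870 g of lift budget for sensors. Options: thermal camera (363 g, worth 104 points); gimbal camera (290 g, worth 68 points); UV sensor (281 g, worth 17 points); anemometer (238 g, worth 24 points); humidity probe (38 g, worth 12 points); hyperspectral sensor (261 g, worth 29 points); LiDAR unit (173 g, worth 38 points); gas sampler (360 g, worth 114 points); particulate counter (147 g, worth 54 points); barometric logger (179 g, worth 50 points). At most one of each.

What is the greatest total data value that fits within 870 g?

272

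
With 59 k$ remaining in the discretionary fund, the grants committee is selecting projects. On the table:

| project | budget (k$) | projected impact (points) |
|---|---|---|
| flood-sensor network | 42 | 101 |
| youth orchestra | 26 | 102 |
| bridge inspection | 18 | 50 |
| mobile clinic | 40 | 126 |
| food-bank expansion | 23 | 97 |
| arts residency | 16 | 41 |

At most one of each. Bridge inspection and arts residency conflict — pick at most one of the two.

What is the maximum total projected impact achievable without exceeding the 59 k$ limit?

Taking youth orchestra + food-bank expansion: 49 k$ used, 199 in projected impact.
That's the maximum — no feasible swap from here does better than 199.

199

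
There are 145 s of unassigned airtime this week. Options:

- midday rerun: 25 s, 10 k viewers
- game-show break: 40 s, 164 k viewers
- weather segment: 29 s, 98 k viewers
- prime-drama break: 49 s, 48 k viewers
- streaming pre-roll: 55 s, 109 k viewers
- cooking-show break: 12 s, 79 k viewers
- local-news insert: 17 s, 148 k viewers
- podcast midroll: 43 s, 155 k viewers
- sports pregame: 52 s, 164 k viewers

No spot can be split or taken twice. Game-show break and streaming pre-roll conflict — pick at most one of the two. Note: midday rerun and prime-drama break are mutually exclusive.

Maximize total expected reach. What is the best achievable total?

644

The ratio ordering already packs tightly: game-show break + weather segment + cooking-show break + local-news insert + podcast midroll, 141 s, 644.
Runner-up game-show break + weather segment + local-news insert + sports pregame tops out at 574.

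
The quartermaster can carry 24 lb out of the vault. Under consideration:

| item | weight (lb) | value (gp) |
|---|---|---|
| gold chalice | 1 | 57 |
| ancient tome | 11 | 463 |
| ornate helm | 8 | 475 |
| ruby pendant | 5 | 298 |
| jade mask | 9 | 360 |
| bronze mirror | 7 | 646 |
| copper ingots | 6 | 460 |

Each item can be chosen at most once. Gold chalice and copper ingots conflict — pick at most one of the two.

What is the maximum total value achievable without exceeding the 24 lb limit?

1581

Ranking by ratio (value/lb): bronze mirror 92.29, copper ingots 76.67, ruby pendant 59.60, ornate helm 59.38.
Taking ornate helm + bronze mirror + copper ingots: 21 lb used, 1581 in value.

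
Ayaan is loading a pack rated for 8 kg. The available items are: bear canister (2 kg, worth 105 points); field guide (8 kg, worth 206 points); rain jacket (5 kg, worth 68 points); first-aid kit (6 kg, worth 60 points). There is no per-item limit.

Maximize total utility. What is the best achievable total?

Taking 4×bear canister: 8 kg used, 420 in utility.
Every other selection either busts 8 kg or fails to beat 420.

420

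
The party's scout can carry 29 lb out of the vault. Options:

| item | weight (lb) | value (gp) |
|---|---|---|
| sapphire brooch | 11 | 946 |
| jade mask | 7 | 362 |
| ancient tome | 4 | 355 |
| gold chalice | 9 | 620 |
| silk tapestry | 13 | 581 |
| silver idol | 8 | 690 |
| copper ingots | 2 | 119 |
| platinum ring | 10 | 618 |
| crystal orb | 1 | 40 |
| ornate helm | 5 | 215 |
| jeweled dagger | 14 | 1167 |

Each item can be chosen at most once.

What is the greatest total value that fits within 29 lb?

Taking the top-ratio items first gives sapphire brooch + ancient tome + silver idol + copper ingots + crystal orb for 2150 (26 lb).
Dropping silver idol and copper ingots and crystal orb frees 11 lb; slotting in jeweled dagger (14 lb) lifts the total to 2468 at 29 lb.

2468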